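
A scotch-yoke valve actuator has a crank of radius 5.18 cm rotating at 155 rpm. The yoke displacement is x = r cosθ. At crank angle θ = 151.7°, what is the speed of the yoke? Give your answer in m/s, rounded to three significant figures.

0.399

ω = 16.23 rad/s (from 155 rpm).
x = r cosθ ⇒ ẋ = −rω sinθ.
|v| = rω|sinθ| = 0.0518·16.23·|sin 151.7°| = 0.39861 m/s.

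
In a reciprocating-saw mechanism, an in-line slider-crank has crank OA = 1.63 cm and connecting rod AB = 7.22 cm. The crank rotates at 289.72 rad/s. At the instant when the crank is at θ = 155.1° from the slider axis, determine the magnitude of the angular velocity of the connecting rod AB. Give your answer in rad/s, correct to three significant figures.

59.6

ω = 289.7 rad/s
The rod makes angle φ with the slider axis where L sinφ = r sinθ; differentiating, L cosφ·φ̇ = r ω cosθ.
L cosφ = √(L² − r² sin²θ) = 0.071873 m.
|ω_rod| = r ω |cosθ| / √(L² − r² sin²θ) = 0.0163·289.7·0.90704/0.071873 = 59.598 rad/s.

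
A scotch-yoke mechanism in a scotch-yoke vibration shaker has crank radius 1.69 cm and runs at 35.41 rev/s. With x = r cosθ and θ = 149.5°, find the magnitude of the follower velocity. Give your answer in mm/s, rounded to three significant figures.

ω = 222.5 rad/s (from 35.41 rev/s).
x = r cosθ ⇒ ẋ = −rω sinθ.
|v| = rω|sinθ| = 0.0169·222.5·|sin 149.5°| = 1.9084 m/s = 1908.4 mm/s.

1910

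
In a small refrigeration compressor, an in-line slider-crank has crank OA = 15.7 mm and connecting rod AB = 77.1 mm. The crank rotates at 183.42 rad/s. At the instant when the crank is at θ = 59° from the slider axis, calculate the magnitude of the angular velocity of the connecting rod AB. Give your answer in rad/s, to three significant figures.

19.5

ω = 183.4 rad/s
The rod makes angle φ with the slider axis where L sinφ = r sinθ; differentiating, L cosφ·φ̇ = r ω cosθ.
L cosφ = √(L² − r² sin²θ) = 0.075916 m.
|ω_rod| = r ω |cosθ| / √(L² − r² sin²θ) = 0.0157·183.4·0.51504/0.075916 = 19.537 rad/s.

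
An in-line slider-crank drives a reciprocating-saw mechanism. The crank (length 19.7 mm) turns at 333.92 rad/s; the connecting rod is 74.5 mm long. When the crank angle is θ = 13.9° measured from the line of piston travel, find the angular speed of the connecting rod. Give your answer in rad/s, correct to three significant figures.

ω = 333.9 rad/s
The rod makes angle φ with the slider axis where L sinφ = r sinθ; differentiating, L cosφ·φ̇ = r ω cosθ.
L cosφ = √(L² − r² sin²θ) = 0.07435 m.
|ω_rod| = r ω |cosθ| / √(L² − r² sin²θ) = 0.0197·333.9·0.97072/0.07435 = 85.886 rad/s.

85.9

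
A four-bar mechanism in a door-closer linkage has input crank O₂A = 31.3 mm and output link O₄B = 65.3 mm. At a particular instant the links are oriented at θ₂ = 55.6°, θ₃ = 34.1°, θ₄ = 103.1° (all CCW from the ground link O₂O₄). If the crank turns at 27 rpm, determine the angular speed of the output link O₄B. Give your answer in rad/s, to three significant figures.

0.532

ω₂ = 2.827 rad/s (from 27 rpm).
Differentiating the loop-closure r₂e^{iθ₂}+r₃e^{iθ₃}=r₁+r₄e^{iθ₄} gives r₂ω₂e^{iθ₂}+r₃ω₃e^{iθ₃}=r₄ω₄e^{iθ₄}.
Eliminating the other unknown: ω₄ = r₂ω₂ sin(θ₂−θ₃) / [r₄ sin(θ₄−θ₃)].
Numerator sine = +0.36650; denominator sine = +0.93358.
Result = 0.0313·2.827·(+0.36650) / (0.0653·(+0.93358)) = +0.53204 rad/s; magnitude 0.53204 rad/s.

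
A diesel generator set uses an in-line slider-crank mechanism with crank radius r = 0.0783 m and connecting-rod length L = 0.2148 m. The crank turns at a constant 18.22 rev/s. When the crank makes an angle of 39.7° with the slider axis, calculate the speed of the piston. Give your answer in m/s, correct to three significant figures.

ω = 2π·18.2 = 114.5 rad/s
For an in-line slider-crank, x = r cosθ + √(L² − r² sin²θ), so v = −rω sinθ·[1 + r cosθ/√(L² − r² sin²θ)].
With r = 0.0783 m, L = 0.2148 m, θ = 39.7°: √(L² − r² sin²θ) = 0.2089 m.
v = −0.0783·114.5·0.63877·[1 + 0.0783·0.76940/0.2089] = -7.377 m/s.
|v| = 7.377 m/s.

7.38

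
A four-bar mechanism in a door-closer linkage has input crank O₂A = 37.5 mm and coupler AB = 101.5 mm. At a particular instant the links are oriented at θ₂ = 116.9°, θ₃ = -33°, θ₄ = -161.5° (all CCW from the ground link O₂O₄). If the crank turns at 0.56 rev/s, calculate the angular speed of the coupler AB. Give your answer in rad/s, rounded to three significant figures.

1.64

ω₂ = 3.519 rad/s (from 0.56 rev/s).
Differentiating the loop-closure r₂e^{iθ₂}+r₃e^{iθ₃}=r₁+r₄e^{iθ₄} gives r₂ω₂e^{iθ₂}+r₃ω₃e^{iθ₃}=r₄ω₄e^{iθ₄}.
Eliminating the other unknown: ω₃ = r₂ω₂ sin(θ₄−θ₂) / [r₃ sin(θ₃−θ₄)].
Numerator sine = +0.98927; denominator sine = +0.78261.
Result = 0.0375·3.519·(+0.98927) / (0.1015·(+0.78261)) = +1.6433 rad/s; magnitude 1.6433 rad/s.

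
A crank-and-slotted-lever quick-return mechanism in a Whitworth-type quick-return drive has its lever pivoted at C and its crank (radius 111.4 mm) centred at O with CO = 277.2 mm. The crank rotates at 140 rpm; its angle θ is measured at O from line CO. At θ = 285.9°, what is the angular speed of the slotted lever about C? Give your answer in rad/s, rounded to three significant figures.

ω = 14.66 rad/s (from 140 rpm).
Crank pin A relative to C: A = (d + r cosθ, r sinθ); lever angle φ = atan2(r sinθ, d + r cosθ).
Differentiating tanφ: φ̇ = rω(d cosθ + r)/(d² + r² + 2dr cosθ).
d² + r² + 2dr cosθ = |CA|² = 0.10617 m²;  d cosθ + r = +0.18734 m.
|ω_lever| = |0.1114·14.66·+0.18734| / 0.10617 = 2.8819 rad/s.

2.88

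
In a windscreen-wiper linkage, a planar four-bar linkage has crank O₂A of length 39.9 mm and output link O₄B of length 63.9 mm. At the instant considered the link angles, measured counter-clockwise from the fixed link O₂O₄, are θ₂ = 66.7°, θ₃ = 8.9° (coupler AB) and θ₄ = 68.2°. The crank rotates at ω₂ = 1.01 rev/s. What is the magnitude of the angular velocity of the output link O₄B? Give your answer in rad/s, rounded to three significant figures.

3.90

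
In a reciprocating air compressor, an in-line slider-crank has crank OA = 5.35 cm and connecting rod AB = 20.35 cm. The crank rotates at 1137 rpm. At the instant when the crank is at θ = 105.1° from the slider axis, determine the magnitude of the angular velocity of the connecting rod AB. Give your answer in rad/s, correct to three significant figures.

8.43

ω = 119.1 rad/s (converted from 1137 rpm).
The rod makes angle φ with the slider axis where L sinφ = r sinθ; differentiating, L cosφ·φ̇ = r ω cosθ.
L cosφ = √(L² − r² sin²θ) = 0.19684 m.
|ω_rod| = r ω |cosθ| / √(L² − r² sin²θ) = 0.0535·119.1·0.26050/0.19684 = 8.4305 rad/s.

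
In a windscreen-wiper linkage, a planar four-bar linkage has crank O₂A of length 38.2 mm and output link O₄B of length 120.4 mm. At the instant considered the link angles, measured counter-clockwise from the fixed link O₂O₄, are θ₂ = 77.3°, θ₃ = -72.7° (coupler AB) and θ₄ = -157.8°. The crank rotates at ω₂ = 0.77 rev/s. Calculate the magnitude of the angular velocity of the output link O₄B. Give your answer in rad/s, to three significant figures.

ω₂ = 4.838 rad/s (from 0.77 rev/s).
Differentiating the loop-closure r₂e^{iθ₂}+r₃e^{iθ₃}=r₁+r₄e^{iθ₄} gives r₂ω₂e^{iθ₂}+r₃ω₃e^{iθ₃}=r₄ω₄e^{iθ₄}.
Eliminating the other unknown: ω₄ = r₂ω₂ sin(θ₂−θ₃) / [r₄ sin(θ₄−θ₃)].
Numerator sine = +0.50000; denominator sine = -0.99635.
Result = 0.0382·4.838·(+0.50000) / (0.1204·(-0.99635)) = -0.77031 rad/s; magnitude 0.77031 rad/s.

0.770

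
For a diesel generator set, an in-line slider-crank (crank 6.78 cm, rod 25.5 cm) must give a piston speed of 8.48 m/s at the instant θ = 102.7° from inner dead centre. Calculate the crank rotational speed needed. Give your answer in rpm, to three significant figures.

For an in-line slider-crank, |v_piston| = rω|sinθ|·[1 + r cosθ/√(L² − r² sin²θ)].
With r = 0.0678 m, L = 0.255 m, θ = 102.7°: the bracketed kinematic factor |dx/dθ| = 0.062138 m.
ω = v/|dx/dθ| = 8.48/0.062138 = 136.47 rad/s.
N = 60ω/(2π) = 1303.2 rpm.

1300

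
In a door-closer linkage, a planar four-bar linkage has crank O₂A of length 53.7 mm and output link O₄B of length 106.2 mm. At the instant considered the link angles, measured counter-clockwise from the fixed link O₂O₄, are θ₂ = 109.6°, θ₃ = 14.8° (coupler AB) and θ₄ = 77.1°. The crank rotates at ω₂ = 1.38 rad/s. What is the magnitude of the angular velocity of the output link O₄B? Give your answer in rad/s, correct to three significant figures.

ω₂ = 1.38 rad/s
Differentiating the loop-closure r₂e^{iθ₂}+r₃e^{iθ₃}=r₁+r₄e^{iθ₄} gives r₂ω₂e^{iθ₂}+r₃ω₃e^{iθ₃}=r₄ω₄e^{iθ₄}.
Eliminating the other unknown: ω₄ = r₂ω₂ sin(θ₂−θ₃) / [r₄ sin(θ₄−θ₃)].
Numerator sine = +0.99649; denominator sine = +0.88539.
Result = 0.0537·1.38·(+0.99649) / (0.1062·(+0.88539)) = +0.78536 rad/s; magnitude 0.78536 rad/s.

0.785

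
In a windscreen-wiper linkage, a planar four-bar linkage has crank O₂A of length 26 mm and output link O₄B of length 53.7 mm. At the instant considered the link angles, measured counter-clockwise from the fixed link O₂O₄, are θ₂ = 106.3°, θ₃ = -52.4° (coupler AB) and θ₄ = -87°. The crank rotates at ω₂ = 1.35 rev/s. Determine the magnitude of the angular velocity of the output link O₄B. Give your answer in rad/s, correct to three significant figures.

2.63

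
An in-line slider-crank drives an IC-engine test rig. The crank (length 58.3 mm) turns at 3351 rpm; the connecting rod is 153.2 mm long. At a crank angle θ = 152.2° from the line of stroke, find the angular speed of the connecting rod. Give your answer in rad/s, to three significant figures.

120

ω = 350.9 rad/s (converted from 3351 rpm).
The rod makes angle φ with the slider axis where L sinφ = r sinθ; differentiating, L cosφ·φ̇ = r ω cosθ.
L cosφ = √(L² − r² sin²θ) = 0.15077 m.
|ω_rod| = r ω |cosθ| / √(L² − r² sin²θ) = 0.0583·350.9·0.88458/0.15077 = 120.03 rad/s.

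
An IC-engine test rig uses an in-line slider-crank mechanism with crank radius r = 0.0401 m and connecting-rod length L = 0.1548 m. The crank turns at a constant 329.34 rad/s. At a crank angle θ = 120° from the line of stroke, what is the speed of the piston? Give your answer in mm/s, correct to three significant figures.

9920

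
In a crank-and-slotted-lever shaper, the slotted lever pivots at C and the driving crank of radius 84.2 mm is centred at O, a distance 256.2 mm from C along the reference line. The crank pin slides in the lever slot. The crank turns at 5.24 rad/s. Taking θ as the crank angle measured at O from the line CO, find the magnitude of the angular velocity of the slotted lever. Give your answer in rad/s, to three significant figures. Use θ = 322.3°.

1.18

ω = 5.24 rad/s
Crank pin A relative to C: A = (d + r cosθ, r sinθ); lever angle φ = atan2(r sinθ, d + r cosθ).
Differentiating tanφ: φ̇ = rω(d cosθ + r)/(d² + r² + 2dr cosθ).
d² + r² + 2dr cosθ = |CA|² = 0.106865 m²;  d cosθ + r = +0.28691 m.
|ω_lever| = |0.0842·5.24·+0.28691| / 0.106865 = 1.1846 rad/s.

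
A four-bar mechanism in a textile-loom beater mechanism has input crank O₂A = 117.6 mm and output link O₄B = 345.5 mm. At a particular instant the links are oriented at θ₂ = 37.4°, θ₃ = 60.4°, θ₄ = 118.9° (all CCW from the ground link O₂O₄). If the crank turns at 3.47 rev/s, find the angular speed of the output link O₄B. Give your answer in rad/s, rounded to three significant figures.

3.40

ω₂ = 21.8 rad/s (from 3.47 rev/s).
Differentiating the loop-closure r₂e^{iθ₂}+r₃e^{iθ₃}=r₁+r₄e^{iθ₄} gives r₂ω₂e^{iθ₂}+r₃ω₃e^{iθ₃}=r₄ω₄e^{iθ₄}.
Eliminating the other unknown: ω₄ = r₂ω₂ sin(θ₂−θ₃) / [r₄ sin(θ₄−θ₃)].
Numerator sine = -0.39073; denominator sine = +0.85264.
Result = 0.1176·21.8·(-0.39073) / (0.3455·(+0.85264)) = -3.4008 rad/s; magnitude 3.4008 rad/s.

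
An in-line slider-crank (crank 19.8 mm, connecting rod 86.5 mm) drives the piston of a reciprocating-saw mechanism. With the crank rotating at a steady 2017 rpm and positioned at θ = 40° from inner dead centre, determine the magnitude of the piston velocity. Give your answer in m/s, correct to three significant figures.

3.16

ω = 2π·2017/60 = 211.2 rad/s
For an in-line slider-crank, x = r cosθ + √(L² − r² sin²θ), so v = −rω sinθ·[1 + r cosθ/√(L² − r² sin²θ)].
With r = 0.0198 m, L = 0.0865 m, θ = 40°: √(L² − r² sin²θ) = 0.085559 m.
v = −0.0198·211.2·0.64279·[1 + 0.0198·0.76604/0.085559] = -3.1648 m/s.
|v| = 3.1648 m/s.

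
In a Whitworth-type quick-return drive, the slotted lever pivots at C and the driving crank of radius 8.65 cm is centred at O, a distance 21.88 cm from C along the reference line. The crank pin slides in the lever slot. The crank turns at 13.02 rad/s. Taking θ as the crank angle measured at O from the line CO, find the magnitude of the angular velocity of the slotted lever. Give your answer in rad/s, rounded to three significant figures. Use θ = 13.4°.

ω = 13.02 rad/s
Crank pin A relative to C: A = (d + r cosθ, r sinθ); lever angle φ = atan2(r sinθ, d + r cosθ).
Differentiating tanφ: φ̇ = rω(d cosθ + r)/(d² + r² + 2dr cosθ).
d² + r² + 2dr cosθ = |CA|² = 0.0921776 m²;  d cosθ + r = +0.29934 m.
|ω_lever| = |0.0865·13.02·+0.29934| / 0.0921776 = 3.6574 rad/s.

3.66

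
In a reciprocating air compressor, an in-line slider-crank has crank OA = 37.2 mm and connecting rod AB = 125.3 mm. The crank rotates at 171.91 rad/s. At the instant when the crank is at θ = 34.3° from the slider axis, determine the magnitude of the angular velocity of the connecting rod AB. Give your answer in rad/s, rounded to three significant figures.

ω = 171.9 rad/s
The rod makes angle φ with the slider axis where L sinφ = r sinθ; differentiating, L cosφ·φ̇ = r ω cosθ.
L cosφ = √(L² − r² sin²θ) = 0.12353 m.
|ω_rod| = r ω |cosθ| / √(L² − r² sin²θ) = 0.0372·171.9·0.82610/0.12353 = 42.765 rad/s.

42.8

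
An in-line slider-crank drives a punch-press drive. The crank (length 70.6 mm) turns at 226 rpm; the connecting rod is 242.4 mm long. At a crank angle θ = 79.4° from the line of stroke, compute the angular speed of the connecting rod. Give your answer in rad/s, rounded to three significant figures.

ω = 23.67 rad/s (converted from 226 rpm).
The rod makes angle φ with the slider axis where L sinφ = r sinθ; differentiating, L cosφ·φ̇ = r ω cosθ.
L cosφ = √(L² − r² sin²θ) = 0.23225 m.
|ω_rod| = r ω |cosθ| / √(L² − r² sin²θ) = 0.0706·23.67·0.18395/0.23225 = 1.3234 rad/s.

1.32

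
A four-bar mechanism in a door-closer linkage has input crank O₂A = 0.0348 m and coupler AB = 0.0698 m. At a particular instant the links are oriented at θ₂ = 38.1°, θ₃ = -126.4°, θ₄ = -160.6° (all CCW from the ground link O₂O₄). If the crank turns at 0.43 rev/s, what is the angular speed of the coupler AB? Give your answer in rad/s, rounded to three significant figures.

ω₂ = 2.702 rad/s (from 0.43 rev/s).
Differentiating the loop-closure r₂e^{iθ₂}+r₃e^{iθ₃}=r₁+r₄e^{iθ₄} gives r₂ω₂e^{iθ₂}+r₃ω₃e^{iθ₃}=r₄ω₄e^{iθ₄}.
Eliminating the other unknown: ω₃ = r₂ω₂ sin(θ₄−θ₂) / [r₃ sin(θ₃−θ₄)].
Numerator sine = +0.32061; denominator sine = +0.56208.
Result = 0.0348·2.702·(+0.32061) / (0.0698·(+0.56208)) = +0.76834 rad/s; magnitude 0.76834 rad/s.

0.768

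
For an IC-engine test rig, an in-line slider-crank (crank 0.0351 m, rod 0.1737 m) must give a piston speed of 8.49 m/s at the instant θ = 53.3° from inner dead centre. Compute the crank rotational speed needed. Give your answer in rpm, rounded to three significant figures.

2570

For an in-line slider-crank, |v_piston| = rω|sinθ|·[1 + r cosθ/√(L² − r² sin²θ)].
With r = 0.0351 m, L = 0.1737 m, θ = 53.3°: the bracketed kinematic factor |dx/dθ| = 0.031586 m.
ω = v/|dx/dθ| = 8.49/0.031586 = 268.79 rad/s.
N = 60ω/(2π) = 2566.7 rpm.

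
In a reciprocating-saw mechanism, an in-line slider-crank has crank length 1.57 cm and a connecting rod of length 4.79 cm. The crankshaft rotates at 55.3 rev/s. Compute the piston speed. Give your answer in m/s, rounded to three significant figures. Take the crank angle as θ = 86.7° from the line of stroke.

5.55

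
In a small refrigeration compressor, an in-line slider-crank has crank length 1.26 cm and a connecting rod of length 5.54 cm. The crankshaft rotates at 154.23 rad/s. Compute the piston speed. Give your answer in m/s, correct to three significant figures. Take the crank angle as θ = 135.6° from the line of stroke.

ω = 154.2 rad/s
For an in-line slider-crank, x = r cosθ + √(L² − r² sin²θ), so v = −rω sinθ·[1 + r cosθ/√(L² − r² sin²θ)].
With r = 0.0126 m, L = 0.0554 m, θ = 135.6°: √(L² − r² sin²θ) = 0.054694 m.
v = −0.0126·154.2·0.69966·[1 + 0.0126·-0.71447/0.054694] = -1.1359 m/s.
|v| = 1.1359 m/s.

1.14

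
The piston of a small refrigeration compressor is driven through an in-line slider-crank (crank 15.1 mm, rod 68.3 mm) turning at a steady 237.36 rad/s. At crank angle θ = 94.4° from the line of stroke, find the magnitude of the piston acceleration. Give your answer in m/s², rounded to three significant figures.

256

ω = 237.4 rad/s
x(θ) = r cosθ + √(L² − r² sin²θ); with ω constant, a = ω²·d²x/dθ².
d²x/dθ² = −r cosθ − r²(cos2θ)/√u − r⁴ sin²2θ/(4u^{3/2}),  u = L² − r² sin²θ = 0.00443822 m².
Substituting r = 0.0151 m, L = 0.0683 m, θ = 94.4°: d²x/dθ² = +0.0045397 m.
a = ω²·d²x/dθ² = (237.4)²·(+0.0045397) = +255.76 m/s²;  |a| = 255.76 m/s².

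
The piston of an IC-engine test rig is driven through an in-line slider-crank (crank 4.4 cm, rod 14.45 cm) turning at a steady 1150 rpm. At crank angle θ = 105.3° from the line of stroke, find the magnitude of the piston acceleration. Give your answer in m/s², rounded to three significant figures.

342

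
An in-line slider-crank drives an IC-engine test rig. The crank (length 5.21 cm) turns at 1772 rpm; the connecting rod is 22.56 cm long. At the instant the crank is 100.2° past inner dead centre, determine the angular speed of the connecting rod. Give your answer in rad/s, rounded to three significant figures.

7.79

ω = 185.6 rad/s (converted from 1772 rpm).
The rod makes angle φ with the slider axis where L sinφ = r sinθ; differentiating, L cosφ·φ̇ = r ω cosθ.
L cosφ = √(L² − r² sin²θ) = 0.2197 m.
|ω_rod| = r ω |cosθ| / √(L² − r² sin²θ) = 0.0521·185.6·0.17708/0.2197 = 7.7927 rad/s.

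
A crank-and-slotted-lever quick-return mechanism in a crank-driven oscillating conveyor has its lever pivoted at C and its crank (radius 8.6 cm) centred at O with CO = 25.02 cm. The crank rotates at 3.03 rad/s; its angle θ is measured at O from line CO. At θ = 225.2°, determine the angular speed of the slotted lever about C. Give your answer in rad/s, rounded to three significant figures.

0.593

ω = 3.03 rad/s
Crank pin A relative to C: A = (d + r cosθ, r sinθ); lever angle φ = atan2(r sinθ, d + r cosθ).
Differentiating tanφ: φ̇ = rω(d cosθ + r)/(d² + r² + 2dr cosθ).
d² + r² + 2dr cosθ = |CA|² = 0.0396725 m²;  d cosθ + r = -0.090299 m.
|ω_lever| = |0.086·3.03·-0.090299| / 0.0396725 = 0.59311 rad/s.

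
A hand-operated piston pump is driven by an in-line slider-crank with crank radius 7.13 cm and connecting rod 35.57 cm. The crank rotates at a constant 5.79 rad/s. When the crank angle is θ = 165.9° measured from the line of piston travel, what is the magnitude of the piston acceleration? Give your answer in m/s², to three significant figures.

ω = 5.79 rad/s
x(θ) = r cosθ + √(L² − r² sin²θ); with ω constant, a = ω²·d²x/dθ².
d²x/dθ² = −r cosθ − r²(cos2θ)/√u − r⁴ sin²2θ/(4u^{3/2}),  u = L² − r² sin²θ = 0.126221 m².
Substituting r = 0.0713 m, L = 0.3557 m, θ = 165.9°: d²x/dθ² = +0.056509 m.
a = ω²·d²x/dθ² = (5.79)²·(+0.056509) = +1.8944 m/s²;  |a| = 1.8944 m/s².

1.89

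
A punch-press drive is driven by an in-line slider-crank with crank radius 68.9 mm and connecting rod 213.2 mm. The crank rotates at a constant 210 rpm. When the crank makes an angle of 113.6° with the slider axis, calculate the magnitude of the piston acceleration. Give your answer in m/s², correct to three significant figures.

20.8

ω = 2π·210/60 = 21.99 rad/s
x(θ) = r cosθ + √(L² − r² sin²θ); with ω constant, a = ω²·d²x/dθ².
d²x/dθ² = −r cosθ − r²(cos2θ)/√u − r⁴ sin²2θ/(4u^{3/2}),  u = L² − r² sin²θ = 0.0414679 m².
Substituting r = 0.0689 m, L = 0.2132 m, θ = 113.6°: d²x/dθ² = +0.043064 m.
a = ω²·d²x/dθ² = (21.99)²·(+0.043064) = +20.826 m/s²;  |a| = 20.826 m/s².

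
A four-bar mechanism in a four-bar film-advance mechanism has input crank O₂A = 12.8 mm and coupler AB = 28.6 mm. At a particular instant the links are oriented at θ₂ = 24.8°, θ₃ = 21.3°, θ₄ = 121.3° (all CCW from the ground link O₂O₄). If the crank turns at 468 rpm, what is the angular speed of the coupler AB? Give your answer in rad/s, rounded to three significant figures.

ω₂ = 49.01 rad/s (from 468 rpm).
Differentiating the loop-closure r₂e^{iθ₂}+r₃e^{iθ₃}=r₁+r₄e^{iθ₄} gives r₂ω₂e^{iθ₂}+r₃ω₃e^{iθ₃}=r₄ω₄e^{iθ₄}.
Eliminating the other unknown: ω₃ = r₂ω₂ sin(θ₄−θ₂) / [r₃ sin(θ₃−θ₄)].
Numerator sine = +0.99357; denominator sine = -0.98481.
Result = 0.0128·49.01·(+0.99357) / (0.0286·(-0.98481)) = -22.129 rad/s; magnitude 22.129 rad/s.

22.1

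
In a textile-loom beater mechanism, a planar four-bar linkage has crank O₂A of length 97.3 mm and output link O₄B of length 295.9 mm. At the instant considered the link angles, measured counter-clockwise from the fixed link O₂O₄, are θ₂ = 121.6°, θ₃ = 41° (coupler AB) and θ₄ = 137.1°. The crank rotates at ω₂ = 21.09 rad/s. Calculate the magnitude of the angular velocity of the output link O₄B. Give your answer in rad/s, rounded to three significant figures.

6.88

ω₂ = 21.09 rad/s
Differentiating the loop-closure r₂e^{iθ₂}+r₃e^{iθ₃}=r₁+r₄e^{iθ₄} gives r₂ω₂e^{iθ₂}+r₃ω₃e^{iθ₃}=r₄ω₄e^{iθ₄}.
Eliminating the other unknown: ω₄ = r₂ω₂ sin(θ₂−θ₃) / [r₄ sin(θ₄−θ₃)].
Numerator sine = +0.98657; denominator sine = +0.99434.
Result = 0.0973·21.09·(+0.98657) / (0.2959·(+0.99434)) = +6.8808 rad/s; magnitude 6.8808 rad/s.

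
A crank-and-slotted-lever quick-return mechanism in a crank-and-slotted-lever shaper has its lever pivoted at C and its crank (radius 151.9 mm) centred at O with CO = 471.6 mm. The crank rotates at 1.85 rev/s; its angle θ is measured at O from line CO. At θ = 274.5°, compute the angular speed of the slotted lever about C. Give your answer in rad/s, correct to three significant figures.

ω = 11.62 rad/s (from 1.85 rev/s).
Crank pin A relative to C: A = (d + r cosθ, r sinθ); lever angle φ = atan2(r sinθ, d + r cosθ).
Differentiating tanφ: φ̇ = rω(d cosθ + r)/(d² + r² + 2dr cosθ).
d² + r² + 2dr cosθ = |CA|² = 0.256721 m²;  d cosθ + r = +0.1889 m.
|ω_lever| = |0.1519·11.62·+0.1889| / 0.256721 = 1.2992 rad/s.

1.30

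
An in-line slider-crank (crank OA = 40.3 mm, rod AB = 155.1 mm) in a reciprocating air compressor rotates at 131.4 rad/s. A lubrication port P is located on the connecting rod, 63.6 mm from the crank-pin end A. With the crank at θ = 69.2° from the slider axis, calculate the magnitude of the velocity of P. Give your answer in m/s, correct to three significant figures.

ω = 131.4 rad/s.  Crank-pin speed |V_A| = rω = 5.2954 m/s, perpendicular to OA.
Rod angle: sinφ = −(r/L) sinθ ⇒ φ = -14.058°; ω_rod = −rω cosθ/√(L²−r²sin²θ) = -12.498 rad/s.
V_P = V_A + ω_rod × AP, with AP = 0.0636 m along the rod.
Components: V_Px = −rω sinθ − a·ω_rod·sinφ = -5.1434 m/s;  V_Py = rω cosθ + a·ω_rod·cosφ = +1.1094 m/s.
|V_P| = √(V_Px² + V_Py²) = 5.2616 m/s.

5.26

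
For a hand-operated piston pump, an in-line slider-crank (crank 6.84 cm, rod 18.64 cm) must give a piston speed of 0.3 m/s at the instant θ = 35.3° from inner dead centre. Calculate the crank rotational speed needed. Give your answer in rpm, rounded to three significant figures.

55.5

For an in-line slider-crank, |v_piston| = rω|sinθ|·[1 + r cosθ/√(L² − r² sin²θ)].
With r = 0.0684 m, L = 0.1864 m, θ = 35.3°: the bracketed kinematic factor |dx/dθ| = 0.051638 m.
ω = v/|dx/dθ| = 0.3/0.051638 = 5.8097 rad/s.
N = 60ω/(2π) = 55.478 rpm.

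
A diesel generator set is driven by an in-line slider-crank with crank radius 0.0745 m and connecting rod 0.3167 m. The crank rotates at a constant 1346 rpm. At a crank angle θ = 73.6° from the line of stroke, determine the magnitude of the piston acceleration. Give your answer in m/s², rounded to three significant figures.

ω = 2π·1346/60 = 141 rad/s
x(θ) = r cosθ + √(L² − r² sin²θ); with ω constant, a = ω²·d²x/dθ².
d²x/dθ² = −r cosθ − r²(cos2θ)/√u − r⁴ sin²2θ/(4u^{3/2}),  u = L² − r² sin²θ = 0.0951911 m².
Substituting r = 0.0745 m, L = 0.3167 m, θ = 73.6°: d²x/dθ² = -0.0059902 m.
a = ω²·d²x/dθ² = (141)²·(-0.0059902) = -119.01 m/s²;  |a| = 119.01 m/s².

119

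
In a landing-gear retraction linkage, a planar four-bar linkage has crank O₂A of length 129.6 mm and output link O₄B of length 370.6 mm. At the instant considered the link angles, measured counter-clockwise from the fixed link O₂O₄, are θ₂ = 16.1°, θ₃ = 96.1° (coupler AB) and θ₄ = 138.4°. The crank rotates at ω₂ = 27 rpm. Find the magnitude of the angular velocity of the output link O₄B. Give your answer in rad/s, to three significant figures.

ω₂ = 2.827 rad/s (from 27 rpm).
Differentiating the loop-closure r₂e^{iθ₂}+r₃e^{iθ₃}=r₁+r₄e^{iθ₄} gives r₂ω₂e^{iθ₂}+r₃ω₃e^{iθ₃}=r₄ω₄e^{iθ₄}.
Eliminating the other unknown: ω₄ = r₂ω₂ sin(θ₂−θ₃) / [r₄ sin(θ₄−θ₃)].
Numerator sine = -0.98481; denominator sine = +0.67301.
Result = 0.1296·2.827·(-0.98481) / (0.3706·(+0.67301)) = -1.4468 rad/s; magnitude 1.4468 rad/s.

1.45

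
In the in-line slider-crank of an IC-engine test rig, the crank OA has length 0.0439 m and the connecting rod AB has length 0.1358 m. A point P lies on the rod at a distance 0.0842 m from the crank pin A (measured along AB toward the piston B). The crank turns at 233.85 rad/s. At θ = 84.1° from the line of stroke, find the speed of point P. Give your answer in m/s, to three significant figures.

ω = 233.8 rad/s.  Crank-pin speed |V_A| = rω = 10.266 m/s, perpendicular to OA.
Rod angle: sinφ = −(r/L) sinθ ⇒ φ = -18.757°; ω_rod = −rω cosθ/√(L²−r²sin²θ) = -8.2066 rad/s.
V_P = V_A + ω_rod × AP, with AP = 0.0842 m along the rod.
Components: V_Px = −rω sinθ − a·ω_rod·sinφ = -10.434 m/s;  V_Py = rω cosθ + a·ω_rod·cosφ = +0.40097 m/s.
|V_P| = √(V_Px² + V_Py²) = 10.442 m/s.

10.4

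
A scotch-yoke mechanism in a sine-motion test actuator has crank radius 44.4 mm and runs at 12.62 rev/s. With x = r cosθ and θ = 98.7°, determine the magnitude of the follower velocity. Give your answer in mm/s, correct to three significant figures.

3480

ω = 79.29 rad/s (from 12.62 rev/s).
x = r cosθ ⇒ ẋ = −rω sinθ.
|v| = rω|sinθ| = 0.0444·79.29·|sin 98.7°| = 3.4801 m/s = 3480.1 mm/s.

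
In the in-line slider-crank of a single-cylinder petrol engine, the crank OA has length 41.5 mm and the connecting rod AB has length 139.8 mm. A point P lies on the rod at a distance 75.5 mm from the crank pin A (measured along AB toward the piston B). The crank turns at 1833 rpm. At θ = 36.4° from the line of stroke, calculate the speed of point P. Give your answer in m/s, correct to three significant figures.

6.11

ω = 192 rad/s.  Crank-pin speed |V_A| = rω = 7.966 m/s, perpendicular to OA.
Rod angle: sinφ = −(r/L) sinθ ⇒ φ = -10.146°; ω_rod = −rω cosθ/√(L²−r²sin²θ) = -46.592 rad/s.
V_P = V_A + ω_rod × AP, with AP = 0.0755 m along the rod.
Components: V_Px = −rω sinθ − a·ω_rod·sinφ = -5.3468 m/s;  V_Py = rω cosθ + a·ω_rod·cosφ = +2.949 m/s.
|V_P| = √(V_Px² + V_Py²) = 6.1062 m/s.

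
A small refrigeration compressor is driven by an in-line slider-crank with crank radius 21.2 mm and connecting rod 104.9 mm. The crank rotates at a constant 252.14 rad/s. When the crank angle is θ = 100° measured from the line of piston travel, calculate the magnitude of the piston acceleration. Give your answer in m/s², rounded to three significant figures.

ω = 252.1 rad/s
x(θ) = r cosθ + √(L² − r² sin²θ); with ω constant, a = ω²·d²x/dθ².
d²x/dθ² = −r cosθ − r²(cos2θ)/√u − r⁴ sin²2θ/(4u^{3/2}),  u = L² − r² sin²θ = 0.0105681 m².
Substituting r = 0.0212 m, L = 0.1049 m, θ = 100°: d²x/dθ² = +0.0077842 m.
a = ω²·d²x/dθ² = (252.1)²·(+0.0077842) = +494.88 m/s²;  |a| = 494.88 m/s².

495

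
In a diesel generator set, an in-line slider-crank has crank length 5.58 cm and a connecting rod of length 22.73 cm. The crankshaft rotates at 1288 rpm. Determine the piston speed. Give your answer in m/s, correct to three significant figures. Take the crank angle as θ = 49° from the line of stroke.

6.61

ω = 2π·1288/60 = 134.9 rad/s
For an in-line slider-crank, x = r cosθ + √(L² − r² sin²θ), so v = −rω sinθ·[1 + r cosθ/√(L² − r² sin²θ)].
With r = 0.0558 m, L = 0.2273 m, θ = 49°: √(L² − r² sin²θ) = 0.22336 m.
v = −0.0558·134.9·0.75471·[1 + 0.0558·0.65606/0.22336] = -6.6111 m/s.
|v| = 6.6111 m/s.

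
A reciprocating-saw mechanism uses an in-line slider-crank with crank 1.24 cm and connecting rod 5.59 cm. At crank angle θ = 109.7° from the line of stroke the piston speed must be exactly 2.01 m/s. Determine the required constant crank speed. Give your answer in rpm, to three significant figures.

1780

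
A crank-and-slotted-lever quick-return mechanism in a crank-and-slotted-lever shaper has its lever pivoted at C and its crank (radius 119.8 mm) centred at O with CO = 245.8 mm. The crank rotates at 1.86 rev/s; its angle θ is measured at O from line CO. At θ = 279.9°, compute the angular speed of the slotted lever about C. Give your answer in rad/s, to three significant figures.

2.67

ω = 11.69 rad/s (from 1.86 rev/s).
Crank pin A relative to C: A = (d + r cosθ, r sinθ); lever angle φ = atan2(r sinθ, d + r cosθ).
Differentiating tanφ: φ̇ = rω(d cosθ + r)/(d² + r² + 2dr cosθ).
d² + r² + 2dr cosθ = |CA|² = 0.0848952 m²;  d cosθ + r = +0.16206 m.
|ω_lever| = |0.1198·11.69·+0.16206| / 0.0848952 = 2.6727 rad/s.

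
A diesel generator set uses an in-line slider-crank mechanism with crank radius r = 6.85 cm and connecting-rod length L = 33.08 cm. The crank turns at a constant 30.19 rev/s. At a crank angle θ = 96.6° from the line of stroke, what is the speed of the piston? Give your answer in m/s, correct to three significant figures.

ω = 2π·30.2 = 189.7 rad/s
For an in-line slider-crank, x = r cosθ + √(L² − r² sin²θ), so v = −rω sinθ·[1 + r cosθ/√(L² − r² sin²θ)].
With r = 0.0685 m, L = 0.3308 m, θ = 96.6°: √(L² − r² sin²θ) = 0.32373 m.
v = −0.0685·189.7·0.99337·[1 + 0.0685·-0.11494/0.32373] = -12.594 m/s.
|v| = 12.594 m/s.

12.6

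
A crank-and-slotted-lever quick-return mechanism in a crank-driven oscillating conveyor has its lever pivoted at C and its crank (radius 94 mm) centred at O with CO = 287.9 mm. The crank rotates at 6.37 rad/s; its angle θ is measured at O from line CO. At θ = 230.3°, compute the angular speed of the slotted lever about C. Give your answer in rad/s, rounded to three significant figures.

0.942

ω = 6.37 rad/s
Crank pin A relative to C: A = (d + r cosθ, r sinθ); lever angle φ = atan2(r sinθ, d + r cosθ).
Differentiating tanφ: φ̇ = rω(d cosθ + r)/(d² + r² + 2dr cosθ).
d² + r² + 2dr cosθ = |CA|² = 0.057149 m²;  d cosθ + r = -0.089901 m.
|ω_lever| = |0.094·6.37·-0.089901| / 0.057149 = 0.94194 rad/s.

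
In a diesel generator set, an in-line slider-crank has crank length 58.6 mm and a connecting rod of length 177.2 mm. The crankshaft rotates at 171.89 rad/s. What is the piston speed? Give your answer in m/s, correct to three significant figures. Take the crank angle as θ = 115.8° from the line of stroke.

ω = 171.9 rad/s
For an in-line slider-crank, x = r cosθ + √(L² − r² sin²θ), so v = −rω sinθ·[1 + r cosθ/√(L² − r² sin²θ)].
With r = 0.0586 m, L = 0.1772 m, θ = 115.8°: √(L² − r² sin²θ) = 0.16916 m.
v = −0.0586·171.9·0.90032·[1 + 0.0586·-0.43523/0.16916] = -7.7014 m/s.
|v| = 7.7014 m/s.

7.70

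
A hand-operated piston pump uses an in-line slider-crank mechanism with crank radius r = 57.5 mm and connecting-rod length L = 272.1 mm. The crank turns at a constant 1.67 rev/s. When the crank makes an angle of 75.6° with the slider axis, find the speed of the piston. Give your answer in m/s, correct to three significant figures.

0.616

ω = 2π·1.67 = 10.49 rad/s
For an in-line slider-crank, x = r cosθ + √(L² − r² sin²θ), so v = −rω sinθ·[1 + r cosθ/√(L² − r² sin²θ)].
With r = 0.0575 m, L = 0.2721 m, θ = 75.6°: √(L² − r² sin²θ) = 0.26634 m.
v = −0.0575·10.49·0.96858·[1 + 0.0575·0.24869/0.26634] = -0.61576 m/s.
|v| = 0.61576 m/s.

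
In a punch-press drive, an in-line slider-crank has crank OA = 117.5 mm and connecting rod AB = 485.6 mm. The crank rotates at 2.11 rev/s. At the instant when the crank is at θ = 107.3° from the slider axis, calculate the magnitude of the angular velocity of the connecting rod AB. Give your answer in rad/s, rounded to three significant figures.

0.980

ω = 13.26 rad/s (converted from 2.11 rev/s).
The rod makes angle φ with the slider axis where L sinφ = r sinθ; differentiating, L cosφ·φ̇ = r ω cosθ.
L cosφ = √(L² − r² sin²θ) = 0.47246 m.
|ω_rod| = r ω |cosθ| / √(L² − r² sin²θ) = 0.1175·13.26·0.29737/0.47246 = 0.98047 rad/s.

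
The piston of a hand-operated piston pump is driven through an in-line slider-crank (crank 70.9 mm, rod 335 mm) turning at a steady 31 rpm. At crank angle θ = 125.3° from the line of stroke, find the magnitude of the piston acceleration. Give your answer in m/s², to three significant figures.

0.483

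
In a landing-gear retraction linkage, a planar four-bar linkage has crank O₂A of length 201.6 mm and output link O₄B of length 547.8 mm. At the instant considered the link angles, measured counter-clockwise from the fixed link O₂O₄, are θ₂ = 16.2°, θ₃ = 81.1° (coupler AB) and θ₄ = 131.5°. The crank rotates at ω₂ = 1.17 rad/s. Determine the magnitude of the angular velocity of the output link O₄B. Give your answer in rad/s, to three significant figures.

ω₂ = 1.17 rad/s
Differentiating the loop-closure r₂e^{iθ₂}+r₃e^{iθ₃}=r₁+r₄e^{iθ₄} gives r₂ω₂e^{iθ₂}+r₃ω₃e^{iθ₃}=r₄ω₄e^{iθ₄}.
Eliminating the other unknown: ω₄ = r₂ω₂ sin(θ₂−θ₃) / [r₄ sin(θ₄−θ₃)].
Numerator sine = -0.90557; denominator sine = +0.77051.
Result = 0.2016·1.17·(-0.90557) / (0.5478·(+0.77051)) = -0.50605 rad/s; magnitude 0.50605 rad/s.

0.506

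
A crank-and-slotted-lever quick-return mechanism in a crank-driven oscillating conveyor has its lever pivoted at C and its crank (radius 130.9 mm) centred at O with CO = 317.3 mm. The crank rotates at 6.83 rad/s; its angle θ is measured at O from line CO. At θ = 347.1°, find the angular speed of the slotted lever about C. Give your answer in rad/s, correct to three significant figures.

ω = 6.83 rad/s
Crank pin A relative to C: A = (d + r cosθ, r sinθ); lever angle φ = atan2(r sinθ, d + r cosθ).
Differentiating tanφ: φ̇ = rω(d cosθ + r)/(d² + r² + 2dr cosθ).
d² + r² + 2dr cosθ = |CA|² = 0.198787 m²;  d cosθ + r = +0.44019 m.
|ω_lever| = |0.1309·6.83·+0.44019| / 0.198787 = 1.9798 rad/s.

1.98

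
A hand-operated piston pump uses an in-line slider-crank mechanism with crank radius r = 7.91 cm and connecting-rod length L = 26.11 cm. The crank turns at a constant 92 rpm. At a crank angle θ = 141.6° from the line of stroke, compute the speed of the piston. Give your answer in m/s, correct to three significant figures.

ω = 2π·92/60 = 9.634 rad/s
For an in-line slider-crank, x = r cosθ + √(L² − r² sin²θ), so v = −rω sinθ·[1 + r cosθ/√(L² − r² sin²θ)].
With r = 0.0791 m, L = 0.2611 m, θ = 141.6°: √(L² − r² sin²θ) = 0.25644 m.
v = −0.0791·9.634·0.62115·[1 + 0.0791·-0.78369/0.25644] = -0.35893 m/s.
|v| = 0.35893 m/s.

0.359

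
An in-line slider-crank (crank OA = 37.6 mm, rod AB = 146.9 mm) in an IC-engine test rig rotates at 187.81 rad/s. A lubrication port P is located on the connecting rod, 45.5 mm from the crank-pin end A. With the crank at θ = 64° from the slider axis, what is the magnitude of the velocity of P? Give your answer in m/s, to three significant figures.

ω = 187.8 rad/s.  Crank-pin speed |V_A| = rω = 7.0617 m/s, perpendicular to OA.
Rod angle: sinφ = −(r/L) sinθ ⇒ φ = -13.300°; ω_rod = −rω cosθ/√(L²−r²sin²θ) = -21.654 rad/s.
V_P = V_A + ω_rod × AP, with AP = 0.0455 m along the rod.
Components: V_Px = −rω sinθ − a·ω_rod·sinφ = -6.5736 m/s;  V_Py = rω cosθ + a·ω_rod·cosφ = +2.1368 m/s.
|V_P| = √(V_Px² + V_Py²) = 6.9122 m/s.

6.91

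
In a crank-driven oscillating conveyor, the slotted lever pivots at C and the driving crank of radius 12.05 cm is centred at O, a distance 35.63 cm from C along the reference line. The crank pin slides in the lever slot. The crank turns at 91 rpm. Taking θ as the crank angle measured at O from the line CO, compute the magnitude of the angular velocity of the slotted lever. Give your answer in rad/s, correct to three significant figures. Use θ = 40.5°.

ω = 9.529 rad/s (from 91 rpm).
Crank pin A relative to C: A = (d + r cosθ, r sinθ); lever angle φ = atan2(r sinθ, d + r cosθ).
Differentiating tanφ: φ̇ = rω(d cosθ + r)/(d² + r² + 2dr cosθ).
d² + r² + 2dr cosθ = |CA|² = 0.206765 m²;  d cosθ + r = +0.39143 m.
|ω_lever| = |0.1205·9.529·+0.39143| / 0.206765 = 2.1739 rad/s.

2.17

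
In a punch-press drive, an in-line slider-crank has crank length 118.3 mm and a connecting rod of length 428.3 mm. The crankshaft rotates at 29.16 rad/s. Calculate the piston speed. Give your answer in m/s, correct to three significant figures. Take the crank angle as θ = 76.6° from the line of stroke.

ω = 29.16 rad/s
For an in-line slider-crank, x = r cosθ + √(L² − r² sin²θ), so v = −rω sinθ·[1 + r cosθ/√(L² − r² sin²θ)].
With r = 0.1183 m, L = 0.4283 m, θ = 76.6°: √(L² − r² sin²θ) = 0.41255 m.
v = −0.1183·29.16·0.97278·[1 + 0.1183·0.23175/0.41255] = -3.5787 m/s.
|v| = 3.5787 m/s.

3.58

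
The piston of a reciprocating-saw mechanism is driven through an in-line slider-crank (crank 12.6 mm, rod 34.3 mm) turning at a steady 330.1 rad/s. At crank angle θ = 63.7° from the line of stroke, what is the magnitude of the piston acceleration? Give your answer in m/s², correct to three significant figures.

297

ω = 330.1 rad/s
x(θ) = r cosθ + √(L² − r² sin²θ); with ω constant, a = ω²·d²x/dθ².
d²x/dθ² = −r cosθ − r²(cos2θ)/√u − r⁴ sin²2θ/(4u^{3/2}),  u = L² − r² sin²θ = 0.0010489 m².
Substituting r = 0.0126 m, L = 0.0343 m, θ = 63.7°: d²x/dθ² = -0.0027224 m.
a = ω²·d²x/dθ² = (330.1)²·(-0.0027224) = -296.65 m/s²;  |a| = 296.65 m/s².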